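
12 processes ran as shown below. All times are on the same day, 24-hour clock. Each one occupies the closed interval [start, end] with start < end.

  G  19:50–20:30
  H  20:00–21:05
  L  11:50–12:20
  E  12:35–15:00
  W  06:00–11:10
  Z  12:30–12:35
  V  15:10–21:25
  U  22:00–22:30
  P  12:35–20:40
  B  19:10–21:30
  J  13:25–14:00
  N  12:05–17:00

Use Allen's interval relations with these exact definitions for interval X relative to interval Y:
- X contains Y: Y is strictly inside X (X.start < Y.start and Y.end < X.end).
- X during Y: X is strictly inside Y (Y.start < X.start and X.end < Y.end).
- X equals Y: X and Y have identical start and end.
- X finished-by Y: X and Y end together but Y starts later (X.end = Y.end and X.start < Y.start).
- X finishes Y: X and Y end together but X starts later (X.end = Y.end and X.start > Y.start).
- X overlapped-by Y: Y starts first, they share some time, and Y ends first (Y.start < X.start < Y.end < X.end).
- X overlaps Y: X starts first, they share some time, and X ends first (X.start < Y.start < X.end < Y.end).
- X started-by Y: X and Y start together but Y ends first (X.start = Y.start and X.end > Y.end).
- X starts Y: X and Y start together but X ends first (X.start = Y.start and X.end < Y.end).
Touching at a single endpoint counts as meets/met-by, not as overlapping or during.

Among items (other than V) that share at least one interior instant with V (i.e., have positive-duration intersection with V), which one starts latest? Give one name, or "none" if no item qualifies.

Target V = [15:10, 21:25].
B [19:10, 21:30] → overlapped-by → candidate.
E [12:35, 15:00] → before → excluded.
G [19:50, 20:30] → during → candidate.
H [20:00, 21:05] → during → candidate.
J [13:25, 14:00] → before → excluded.
L [11:50, 12:20] → before → excluded.
N [12:05, 17:00] → overlaps → candidate.
P [12:35, 20:40] → overlaps → candidate.
U [22:00, 22:30] → after → excluded.
W [06:00, 11:10] → before → excluded.
Z [12:30, 12:35] → before → excluded.
Among candidates, latest start is 20:00 → H.

H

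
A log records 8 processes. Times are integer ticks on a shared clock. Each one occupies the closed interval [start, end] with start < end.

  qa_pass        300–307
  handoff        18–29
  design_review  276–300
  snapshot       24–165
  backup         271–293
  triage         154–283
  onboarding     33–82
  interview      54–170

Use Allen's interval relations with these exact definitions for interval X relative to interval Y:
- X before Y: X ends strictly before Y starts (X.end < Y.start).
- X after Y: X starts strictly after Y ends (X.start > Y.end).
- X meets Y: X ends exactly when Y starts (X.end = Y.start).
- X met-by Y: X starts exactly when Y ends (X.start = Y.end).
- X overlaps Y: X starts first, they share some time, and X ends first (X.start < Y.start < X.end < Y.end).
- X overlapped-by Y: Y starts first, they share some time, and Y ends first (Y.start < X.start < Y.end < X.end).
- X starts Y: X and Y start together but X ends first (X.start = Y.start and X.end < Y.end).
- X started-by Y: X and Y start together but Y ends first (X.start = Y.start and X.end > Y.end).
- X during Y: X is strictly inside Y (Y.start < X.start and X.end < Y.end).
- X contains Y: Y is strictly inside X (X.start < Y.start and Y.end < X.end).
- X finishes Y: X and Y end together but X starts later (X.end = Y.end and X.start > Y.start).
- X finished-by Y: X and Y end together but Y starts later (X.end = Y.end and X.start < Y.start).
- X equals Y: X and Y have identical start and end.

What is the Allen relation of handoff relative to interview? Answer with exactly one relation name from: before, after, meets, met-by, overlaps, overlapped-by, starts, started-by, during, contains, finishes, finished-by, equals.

handoff = [18, 29]; interview = [54, 170].
Compare endpoints: handoff.start < interview.start, handoff.start < interview.end, handoff.end < interview.start, handoff.end < interview.end.
That pattern is 'before'.

before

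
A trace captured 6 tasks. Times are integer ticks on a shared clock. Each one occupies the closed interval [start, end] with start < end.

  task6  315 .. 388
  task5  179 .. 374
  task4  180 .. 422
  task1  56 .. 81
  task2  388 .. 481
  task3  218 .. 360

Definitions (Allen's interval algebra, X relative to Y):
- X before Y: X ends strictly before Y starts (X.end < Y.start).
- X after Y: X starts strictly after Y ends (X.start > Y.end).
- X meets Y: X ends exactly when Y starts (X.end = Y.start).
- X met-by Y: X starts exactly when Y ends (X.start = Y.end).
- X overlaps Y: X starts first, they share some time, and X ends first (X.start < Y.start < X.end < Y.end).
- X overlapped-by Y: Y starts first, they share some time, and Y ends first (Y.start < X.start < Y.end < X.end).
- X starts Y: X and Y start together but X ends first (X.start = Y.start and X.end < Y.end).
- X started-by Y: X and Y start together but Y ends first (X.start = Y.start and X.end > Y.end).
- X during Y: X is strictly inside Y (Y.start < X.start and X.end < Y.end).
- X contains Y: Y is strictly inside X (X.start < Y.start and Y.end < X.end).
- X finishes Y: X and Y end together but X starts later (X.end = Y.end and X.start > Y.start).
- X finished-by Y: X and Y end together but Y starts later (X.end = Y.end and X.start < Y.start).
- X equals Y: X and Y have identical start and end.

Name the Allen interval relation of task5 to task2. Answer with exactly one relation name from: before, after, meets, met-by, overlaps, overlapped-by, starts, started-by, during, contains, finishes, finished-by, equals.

before

task5 = [179, 374]; task2 = [388, 481].
Compare endpoints: task5.start < task2.start, task5.start < task2.end, task5.end < task2.start, task5.end < task2.end.
That pattern is 'before'.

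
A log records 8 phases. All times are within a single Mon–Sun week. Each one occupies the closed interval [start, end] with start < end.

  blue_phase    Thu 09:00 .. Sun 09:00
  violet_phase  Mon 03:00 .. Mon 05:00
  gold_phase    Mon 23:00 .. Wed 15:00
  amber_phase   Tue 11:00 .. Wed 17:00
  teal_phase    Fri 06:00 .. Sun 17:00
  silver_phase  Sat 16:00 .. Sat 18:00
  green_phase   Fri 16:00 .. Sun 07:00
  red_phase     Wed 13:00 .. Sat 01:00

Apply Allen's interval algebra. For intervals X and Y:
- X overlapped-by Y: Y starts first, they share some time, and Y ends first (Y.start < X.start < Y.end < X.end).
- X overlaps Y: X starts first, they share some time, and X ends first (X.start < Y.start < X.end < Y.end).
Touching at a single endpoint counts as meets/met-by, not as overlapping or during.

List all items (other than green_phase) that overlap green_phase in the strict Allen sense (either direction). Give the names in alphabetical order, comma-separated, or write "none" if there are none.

Target green_phase = [Fri 16:00, Sun 07:00].
amber_phase [Tue 11:00, Wed 17:00] → before → no.
blue_phase [Thu 09:00, Sun 09:00] → contains → no.
gold_phase [Mon 23:00, Wed 15:00] → before → no.
red_phase [Wed 13:00, Sat 01:00] → overlaps → yes.
silver_phase [Sat 16:00, Sat 18:00] → during → no.
teal_phase [Fri 06:00, Sun 17:00] → contains → no.
violet_phase [Mon 03:00, Mon 05:00] → before → no.
Result: red_phase.

red_phase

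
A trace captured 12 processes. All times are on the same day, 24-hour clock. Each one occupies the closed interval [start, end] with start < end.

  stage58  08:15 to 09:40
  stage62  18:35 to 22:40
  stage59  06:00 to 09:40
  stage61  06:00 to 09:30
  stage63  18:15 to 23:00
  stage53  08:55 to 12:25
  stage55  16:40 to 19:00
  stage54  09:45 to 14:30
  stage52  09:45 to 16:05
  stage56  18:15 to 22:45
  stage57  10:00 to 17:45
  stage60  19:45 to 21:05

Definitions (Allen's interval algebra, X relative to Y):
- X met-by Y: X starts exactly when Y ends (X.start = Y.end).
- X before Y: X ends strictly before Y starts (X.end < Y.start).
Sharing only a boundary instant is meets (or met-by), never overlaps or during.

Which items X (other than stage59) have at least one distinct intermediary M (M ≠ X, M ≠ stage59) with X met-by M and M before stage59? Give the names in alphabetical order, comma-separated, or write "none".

none

Target stage59 = [06:00, 09:40].
Intermediaries M with M before stage59: none.
Union: none.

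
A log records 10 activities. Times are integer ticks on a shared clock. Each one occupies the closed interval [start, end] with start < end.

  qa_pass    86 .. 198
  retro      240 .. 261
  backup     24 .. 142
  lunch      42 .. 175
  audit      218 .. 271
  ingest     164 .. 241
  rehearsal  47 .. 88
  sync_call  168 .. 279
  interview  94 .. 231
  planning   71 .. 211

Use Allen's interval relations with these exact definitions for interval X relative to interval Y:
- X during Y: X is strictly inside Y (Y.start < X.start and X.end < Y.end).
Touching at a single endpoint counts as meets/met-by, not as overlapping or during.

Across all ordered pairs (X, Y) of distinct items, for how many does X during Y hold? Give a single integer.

Checking all 90 ordered pairs for relation 'during'; matching pairs in alphabetical order:
(audit, sync_call): audit during sync_call ✓
(qa_pass, planning): qa_pass during planning ✓
(rehearsal, backup): rehearsal during backup ✓
(rehearsal, lunch): rehearsal during lunch ✓
(retro, audit): retro during audit ✓
(retro, sync_call): retro during sync_call ✓
Count: 6.

6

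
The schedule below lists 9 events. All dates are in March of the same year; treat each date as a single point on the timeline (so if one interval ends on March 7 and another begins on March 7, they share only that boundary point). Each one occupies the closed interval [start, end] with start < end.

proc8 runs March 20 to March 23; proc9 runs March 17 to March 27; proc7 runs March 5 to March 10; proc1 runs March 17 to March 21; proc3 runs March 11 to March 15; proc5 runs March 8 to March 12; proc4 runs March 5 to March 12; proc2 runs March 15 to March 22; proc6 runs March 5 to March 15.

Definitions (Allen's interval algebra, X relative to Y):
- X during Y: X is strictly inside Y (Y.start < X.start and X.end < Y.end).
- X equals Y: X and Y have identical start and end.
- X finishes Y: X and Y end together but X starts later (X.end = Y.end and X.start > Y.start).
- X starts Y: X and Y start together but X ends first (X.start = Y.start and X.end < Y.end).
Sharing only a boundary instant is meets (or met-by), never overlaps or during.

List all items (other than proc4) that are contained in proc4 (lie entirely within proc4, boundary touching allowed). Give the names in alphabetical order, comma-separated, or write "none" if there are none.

proc5, proc7

Target proc4 = [March 5, March 12].
proc1 [March 17, March 21] → after → no.
proc2 [March 15, March 22] → after → no.
proc3 [March 11, March 15] → overlapped-by → no.
proc5 [March 8, March 12] → finishes → yes.
proc6 [March 5, March 15] → started-by → no.
proc7 [March 5, March 10] → starts → yes.
proc8 [March 20, March 23] → after → no.
proc9 [March 17, March 27] → after → no.
Result: proc5, proc7.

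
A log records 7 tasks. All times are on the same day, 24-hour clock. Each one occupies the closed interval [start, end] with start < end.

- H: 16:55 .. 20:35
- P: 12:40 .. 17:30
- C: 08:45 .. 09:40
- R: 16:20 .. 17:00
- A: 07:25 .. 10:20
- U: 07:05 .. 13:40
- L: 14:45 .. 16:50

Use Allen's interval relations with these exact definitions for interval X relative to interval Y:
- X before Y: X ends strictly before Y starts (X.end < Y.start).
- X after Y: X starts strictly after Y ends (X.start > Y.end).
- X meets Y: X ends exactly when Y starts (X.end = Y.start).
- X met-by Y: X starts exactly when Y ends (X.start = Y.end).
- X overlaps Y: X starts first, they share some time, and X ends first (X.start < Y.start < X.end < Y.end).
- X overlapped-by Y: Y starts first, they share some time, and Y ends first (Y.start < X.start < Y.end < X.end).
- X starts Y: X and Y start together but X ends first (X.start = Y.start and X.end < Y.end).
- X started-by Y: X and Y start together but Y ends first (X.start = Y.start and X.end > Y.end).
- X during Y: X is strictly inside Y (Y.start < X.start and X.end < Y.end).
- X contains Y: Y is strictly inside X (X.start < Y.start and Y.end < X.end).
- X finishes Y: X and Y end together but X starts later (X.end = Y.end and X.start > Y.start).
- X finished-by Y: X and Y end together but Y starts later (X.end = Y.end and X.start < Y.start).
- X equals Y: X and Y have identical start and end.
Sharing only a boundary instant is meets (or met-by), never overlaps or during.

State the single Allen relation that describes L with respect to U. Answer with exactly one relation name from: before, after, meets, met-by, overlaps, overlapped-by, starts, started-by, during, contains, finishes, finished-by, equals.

L = [14:45, 16:50]; U = [07:05, 13:40].
Compare endpoints: L.start > U.start, L.start > U.end, L.end > U.start, L.end > U.end.
That pattern is 'after'.

after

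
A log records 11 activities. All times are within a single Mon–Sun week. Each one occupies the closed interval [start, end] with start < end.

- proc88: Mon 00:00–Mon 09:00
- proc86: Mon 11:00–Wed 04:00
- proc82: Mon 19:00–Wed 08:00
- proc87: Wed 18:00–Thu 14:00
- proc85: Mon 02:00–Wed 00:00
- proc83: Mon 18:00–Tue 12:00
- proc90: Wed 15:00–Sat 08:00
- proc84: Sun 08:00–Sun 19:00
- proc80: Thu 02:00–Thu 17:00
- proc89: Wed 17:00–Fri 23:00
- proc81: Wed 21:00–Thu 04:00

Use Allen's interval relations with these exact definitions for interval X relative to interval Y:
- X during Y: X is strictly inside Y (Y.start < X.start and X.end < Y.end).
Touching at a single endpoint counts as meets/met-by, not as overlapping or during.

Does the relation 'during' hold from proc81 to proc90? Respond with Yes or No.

Yes

proc81 = [Wed 21:00, Thu 04:00], proc90 = [Wed 15:00, Sat 08:00].
Actual relation of proc81 to proc90: during.
Asked whether 'during' holds → Yes.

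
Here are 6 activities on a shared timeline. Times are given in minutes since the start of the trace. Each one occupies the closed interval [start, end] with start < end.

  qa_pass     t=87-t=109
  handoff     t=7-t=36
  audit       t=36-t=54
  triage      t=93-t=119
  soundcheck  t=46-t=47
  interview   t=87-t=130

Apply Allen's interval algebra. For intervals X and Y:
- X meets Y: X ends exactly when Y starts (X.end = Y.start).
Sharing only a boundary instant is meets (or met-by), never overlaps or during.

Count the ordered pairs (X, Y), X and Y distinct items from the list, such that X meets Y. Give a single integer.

Checking all 30 ordered pairs for relation 'meets'; matching pairs in alphabetical order:
(handoff, audit): handoff meets audit ✓
Count: 1.

1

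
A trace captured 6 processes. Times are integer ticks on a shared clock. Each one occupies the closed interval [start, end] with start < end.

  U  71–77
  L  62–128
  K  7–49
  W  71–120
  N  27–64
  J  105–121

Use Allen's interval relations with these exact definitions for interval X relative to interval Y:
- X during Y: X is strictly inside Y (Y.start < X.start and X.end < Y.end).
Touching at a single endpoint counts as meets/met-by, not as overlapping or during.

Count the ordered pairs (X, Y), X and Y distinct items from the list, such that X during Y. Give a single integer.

3

Checking all 30 ordered pairs for relation 'during'; matching pairs in alphabetical order:
(J, L): J during L ✓
(U, L): U during L ✓
(W, L): W during L ✓
Count: 3.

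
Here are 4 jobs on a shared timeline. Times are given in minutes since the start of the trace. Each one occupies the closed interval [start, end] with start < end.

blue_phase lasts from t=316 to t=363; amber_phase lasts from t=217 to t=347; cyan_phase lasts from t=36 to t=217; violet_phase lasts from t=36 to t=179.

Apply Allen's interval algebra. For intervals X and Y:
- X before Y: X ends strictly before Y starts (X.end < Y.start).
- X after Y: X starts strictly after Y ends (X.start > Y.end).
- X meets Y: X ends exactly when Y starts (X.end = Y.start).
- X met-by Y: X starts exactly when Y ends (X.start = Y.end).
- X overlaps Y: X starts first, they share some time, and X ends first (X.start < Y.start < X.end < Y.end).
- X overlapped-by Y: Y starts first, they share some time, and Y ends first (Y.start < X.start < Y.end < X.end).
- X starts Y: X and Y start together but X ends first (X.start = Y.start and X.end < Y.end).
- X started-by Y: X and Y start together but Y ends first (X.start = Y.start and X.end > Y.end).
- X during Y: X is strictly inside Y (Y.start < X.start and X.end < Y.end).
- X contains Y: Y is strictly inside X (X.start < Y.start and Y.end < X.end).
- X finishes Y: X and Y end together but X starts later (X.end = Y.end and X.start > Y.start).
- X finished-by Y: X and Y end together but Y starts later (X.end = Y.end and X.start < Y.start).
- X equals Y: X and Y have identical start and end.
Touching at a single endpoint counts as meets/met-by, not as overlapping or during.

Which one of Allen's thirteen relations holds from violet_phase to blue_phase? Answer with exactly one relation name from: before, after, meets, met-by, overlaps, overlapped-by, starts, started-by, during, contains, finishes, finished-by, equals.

violet_phase = [t=36, t=179]; blue_phase = [t=316, t=363].
Compare endpoints: violet_phase.start < blue_phase.start, violet_phase.start < blue_phase.end, violet_phase.end < blue_phase.start, violet_phase.end < blue_phase.end.
That pattern is 'before'.

before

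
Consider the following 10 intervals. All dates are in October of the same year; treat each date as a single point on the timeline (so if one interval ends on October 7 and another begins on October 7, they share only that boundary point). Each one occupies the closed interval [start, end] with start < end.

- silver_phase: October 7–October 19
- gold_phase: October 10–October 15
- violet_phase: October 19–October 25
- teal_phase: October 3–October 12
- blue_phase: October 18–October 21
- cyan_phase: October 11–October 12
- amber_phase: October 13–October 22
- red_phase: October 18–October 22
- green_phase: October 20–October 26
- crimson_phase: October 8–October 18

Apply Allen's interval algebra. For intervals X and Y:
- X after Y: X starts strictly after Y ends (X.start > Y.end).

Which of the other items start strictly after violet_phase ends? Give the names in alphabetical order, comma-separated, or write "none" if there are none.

none

Target violet_phase = [October 19, October 25].
amber_phase [October 13, October 22] → overlaps → no.
blue_phase [October 18, October 21] → overlaps → no.
crimson_phase [October 8, October 18] → before → no.
cyan_phase [October 11, October 12] → before → no.
gold_phase [October 10, October 15] → before → no.
green_phase [October 20, October 26] → overlapped-by → no.
red_phase [October 18, October 22] → overlaps → no.
silver_phase [October 7, October 19] → meets → no.
teal_phase [October 3, October 12] → before → no.
Result: none.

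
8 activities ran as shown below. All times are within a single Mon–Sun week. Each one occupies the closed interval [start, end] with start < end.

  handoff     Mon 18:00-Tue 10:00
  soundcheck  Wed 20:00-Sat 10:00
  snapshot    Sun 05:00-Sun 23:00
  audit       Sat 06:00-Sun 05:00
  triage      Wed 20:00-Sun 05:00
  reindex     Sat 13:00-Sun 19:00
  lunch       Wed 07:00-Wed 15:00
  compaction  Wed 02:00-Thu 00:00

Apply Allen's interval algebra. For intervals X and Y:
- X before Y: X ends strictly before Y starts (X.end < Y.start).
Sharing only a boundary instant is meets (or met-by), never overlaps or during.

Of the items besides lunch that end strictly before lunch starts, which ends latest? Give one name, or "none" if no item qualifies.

handoff

Target lunch = [Wed 07:00, Wed 15:00].
audit [Sat 06:00, Sun 05:00] → after → excluded.
compaction [Wed 02:00, Thu 00:00] → contains → excluded.
handoff [Mon 18:00, Tue 10:00] → before → candidate.
reindex [Sat 13:00, Sun 19:00] → after → excluded.
snapshot [Sun 05:00, Sun 23:00] → after → excluded.
soundcheck [Wed 20:00, Sat 10:00] → after → excluded.
triage [Wed 20:00, Sun 05:00] → after → excluded.
Among candidates, latest end is Tue 10:00 → handoff.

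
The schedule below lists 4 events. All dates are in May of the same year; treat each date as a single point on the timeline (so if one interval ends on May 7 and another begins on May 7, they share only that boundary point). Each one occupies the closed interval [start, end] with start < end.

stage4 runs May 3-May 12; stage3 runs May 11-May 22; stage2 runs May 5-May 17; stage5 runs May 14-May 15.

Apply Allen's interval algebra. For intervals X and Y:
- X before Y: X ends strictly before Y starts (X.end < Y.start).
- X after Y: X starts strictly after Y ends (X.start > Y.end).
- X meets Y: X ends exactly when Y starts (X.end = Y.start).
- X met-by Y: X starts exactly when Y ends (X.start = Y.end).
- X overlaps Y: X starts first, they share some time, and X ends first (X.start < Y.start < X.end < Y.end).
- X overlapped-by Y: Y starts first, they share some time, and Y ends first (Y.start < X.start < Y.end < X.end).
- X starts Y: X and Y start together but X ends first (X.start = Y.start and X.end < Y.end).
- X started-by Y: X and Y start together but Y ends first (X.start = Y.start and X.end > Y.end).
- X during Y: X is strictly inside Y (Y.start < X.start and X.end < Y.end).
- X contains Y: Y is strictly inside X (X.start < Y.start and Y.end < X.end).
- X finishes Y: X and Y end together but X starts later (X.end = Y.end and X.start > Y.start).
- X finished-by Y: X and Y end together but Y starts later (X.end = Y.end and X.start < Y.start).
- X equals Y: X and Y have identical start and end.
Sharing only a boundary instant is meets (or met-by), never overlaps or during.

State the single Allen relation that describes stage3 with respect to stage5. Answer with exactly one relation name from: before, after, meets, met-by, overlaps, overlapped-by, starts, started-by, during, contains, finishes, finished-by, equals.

contains

stage3 = [May 11, May 22]; stage5 = [May 14, May 15].
Compare endpoints: stage3.start < stage5.start, stage3.start < stage5.end, stage3.end > stage5.start, stage3.end > stage5.end.
That pattern is 'contains'.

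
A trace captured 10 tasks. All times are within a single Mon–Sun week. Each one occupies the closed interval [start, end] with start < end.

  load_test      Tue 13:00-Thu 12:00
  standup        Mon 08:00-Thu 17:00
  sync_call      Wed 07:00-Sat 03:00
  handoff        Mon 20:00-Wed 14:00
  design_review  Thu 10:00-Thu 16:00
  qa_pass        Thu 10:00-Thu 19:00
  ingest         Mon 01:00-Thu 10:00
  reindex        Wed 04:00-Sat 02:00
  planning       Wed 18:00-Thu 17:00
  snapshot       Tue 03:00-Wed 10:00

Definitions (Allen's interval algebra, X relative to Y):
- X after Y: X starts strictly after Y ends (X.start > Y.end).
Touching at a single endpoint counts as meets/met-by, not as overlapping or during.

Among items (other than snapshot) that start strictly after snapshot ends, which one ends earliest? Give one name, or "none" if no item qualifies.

design_review

Target snapshot = [Tue 03:00, Wed 10:00].
design_review [Thu 10:00, Thu 16:00] → after → candidate.
handoff [Mon 20:00, Wed 14:00] → contains → excluded.
ingest [Mon 01:00, Thu 10:00] → contains → excluded.
load_test [Tue 13:00, Thu 12:00] → overlapped-by → excluded.
planning [Wed 18:00, Thu 17:00] → after → candidate.
qa_pass [Thu 10:00, Thu 19:00] → after → candidate.
reindex [Wed 04:00, Sat 02:00] → overlapped-by → excluded.
standup [Mon 08:00, Thu 17:00] → contains → excluded.
sync_call [Wed 07:00, Sat 03:00] → overlapped-by → excluded.
Among candidates, earliest end is Thu 16:00 → design_review.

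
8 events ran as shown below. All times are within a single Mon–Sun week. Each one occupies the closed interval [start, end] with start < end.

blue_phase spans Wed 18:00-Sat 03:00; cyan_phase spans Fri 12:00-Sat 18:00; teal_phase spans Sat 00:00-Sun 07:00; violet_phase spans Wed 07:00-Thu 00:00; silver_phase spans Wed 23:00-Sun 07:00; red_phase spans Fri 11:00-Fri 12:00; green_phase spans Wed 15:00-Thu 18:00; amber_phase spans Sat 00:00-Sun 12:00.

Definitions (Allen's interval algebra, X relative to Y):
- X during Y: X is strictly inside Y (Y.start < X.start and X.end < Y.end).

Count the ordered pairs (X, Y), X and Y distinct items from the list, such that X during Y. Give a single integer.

Checking all 56 ordered pairs for relation 'during'; matching pairs in alphabetical order:
(cyan_phase, silver_phase): cyan_phase during silver_phase ✓
(red_phase, blue_phase): red_phase during blue_phase ✓
(red_phase, silver_phase): red_phase during silver_phase ✓
Count: 3.

3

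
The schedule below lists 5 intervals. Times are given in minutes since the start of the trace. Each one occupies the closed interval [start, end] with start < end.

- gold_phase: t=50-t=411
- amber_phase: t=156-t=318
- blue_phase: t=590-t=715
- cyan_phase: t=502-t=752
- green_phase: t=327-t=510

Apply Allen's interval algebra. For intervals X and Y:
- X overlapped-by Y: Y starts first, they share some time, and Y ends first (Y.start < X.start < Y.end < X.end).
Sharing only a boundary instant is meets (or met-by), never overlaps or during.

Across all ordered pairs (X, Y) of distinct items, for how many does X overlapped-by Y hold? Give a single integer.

2

Checking all 20 ordered pairs for relation 'overlapped-by'; matching pairs in alphabetical order:
(cyan_phase, green_phase): cyan_phase overlapped-by green_phase ✓
(green_phase, gold_phase): green_phase overlapped-by gold_phase ✓
Count: 2.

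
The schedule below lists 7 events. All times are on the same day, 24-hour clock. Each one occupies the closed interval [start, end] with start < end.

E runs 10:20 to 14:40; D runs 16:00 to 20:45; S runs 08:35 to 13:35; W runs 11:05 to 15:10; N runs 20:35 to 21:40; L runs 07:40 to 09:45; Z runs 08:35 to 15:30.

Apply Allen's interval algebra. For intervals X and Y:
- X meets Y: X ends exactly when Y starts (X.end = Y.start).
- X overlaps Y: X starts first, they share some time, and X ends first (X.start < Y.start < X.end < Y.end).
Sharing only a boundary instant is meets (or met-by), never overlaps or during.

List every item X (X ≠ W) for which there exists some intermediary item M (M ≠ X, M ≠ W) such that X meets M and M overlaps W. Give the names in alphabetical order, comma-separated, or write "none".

Target W = [11:05, 15:10].
Intermediaries M with M overlaps W: E, S.
Via E — items with X meets E: none.
Via S — items with X meets S: none.
Union: none.

none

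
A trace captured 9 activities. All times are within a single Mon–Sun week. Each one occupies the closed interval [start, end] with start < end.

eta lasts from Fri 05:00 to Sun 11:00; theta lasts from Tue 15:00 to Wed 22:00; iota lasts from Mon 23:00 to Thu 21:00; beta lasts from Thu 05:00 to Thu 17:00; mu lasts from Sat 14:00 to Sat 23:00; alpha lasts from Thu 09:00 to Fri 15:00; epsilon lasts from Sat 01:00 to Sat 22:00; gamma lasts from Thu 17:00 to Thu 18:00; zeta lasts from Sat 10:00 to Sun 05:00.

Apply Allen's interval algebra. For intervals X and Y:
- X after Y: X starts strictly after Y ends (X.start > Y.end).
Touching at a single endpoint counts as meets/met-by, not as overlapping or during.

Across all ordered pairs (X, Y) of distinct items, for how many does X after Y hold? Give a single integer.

Checking all 72 ordered pairs for relation 'after'; matching pairs in alphabetical order:
(alpha, theta): alpha after theta ✓
(beta, theta): beta after theta ✓
(epsilon, alpha): epsilon after alpha ✓
(epsilon, beta): epsilon after beta ✓
(epsilon, gamma): epsilon after gamma ✓
(epsilon, iota): epsilon after iota ✓
(epsilon, theta): epsilon after theta ✓
(eta, beta): eta after beta ✓
(eta, gamma): eta after gamma ✓
(eta, iota): eta after iota ✓
(eta, theta): eta after theta ✓
(gamma, theta): gamma after theta ✓
(mu, alpha): mu after alpha ✓
(mu, beta): mu after beta ✓
(mu, gamma): mu after gamma ✓
(mu, iota): mu after iota ✓
(mu, theta): mu after theta ✓
(zeta, alpha): zeta after alpha ✓
(zeta, beta): zeta after beta ✓
(zeta, gamma): zeta after gamma ✓
(zeta, iota): zeta after iota ✓
(zeta, theta): zeta after theta ✓
Count: 22.

22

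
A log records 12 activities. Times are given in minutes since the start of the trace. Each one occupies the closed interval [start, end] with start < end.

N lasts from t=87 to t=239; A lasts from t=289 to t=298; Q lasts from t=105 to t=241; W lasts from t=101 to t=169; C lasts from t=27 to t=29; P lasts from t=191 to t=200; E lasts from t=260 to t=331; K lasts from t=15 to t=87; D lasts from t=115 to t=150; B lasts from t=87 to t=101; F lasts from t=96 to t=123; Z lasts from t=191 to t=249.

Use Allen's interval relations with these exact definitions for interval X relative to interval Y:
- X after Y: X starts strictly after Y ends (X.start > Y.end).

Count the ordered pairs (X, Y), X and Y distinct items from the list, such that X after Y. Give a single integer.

44

Checking all 132 ordered pairs for relation 'after'; matching pairs in alphabetical order:
(A, B): A after B ✓
(A, C): A after C ✓
(A, D): A after D ✓
(A, F): A after F ✓
(A, K): A after K ✓
(A, N): A after N ✓
(A, P): A after P ✓
(A, Q): A after Q ✓
(A, W): A after W ✓
(A, Z): A after Z ✓
(B, C): B after C ✓
(D, B): D after B ✓
(D, C): D after C ✓
(D, K): D after K ✓
(E, B): E after B ✓
(E, C): E after C ✓
(E, D): E after D ✓
(E, F): E after F ✓
(E, K): E after K ✓
(E, N): E after N ✓
(E, P): E after P ✓
(E, Q): E after Q ✓
(E, W): E after W ✓
(E, Z): E after Z ✓
... plus 20 further pairs not listed.
Count: 44.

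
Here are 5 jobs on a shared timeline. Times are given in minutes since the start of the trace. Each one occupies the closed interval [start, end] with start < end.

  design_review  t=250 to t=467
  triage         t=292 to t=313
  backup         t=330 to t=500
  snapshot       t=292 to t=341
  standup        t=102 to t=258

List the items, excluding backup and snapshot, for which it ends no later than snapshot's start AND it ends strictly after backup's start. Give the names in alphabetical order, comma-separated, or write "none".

none

Conditions: its end is no later than snapshot's start (X.end <= t=292) AND its end is strictly after backup's start (X.end > t=330).
design_review: end t=467 <= t=292? ✗; end t=467 > t=330? ✓ → no.
standup: end t=258 <= t=292? ✓; end t=258 > t=330? ✗ → no.
triage: end t=313 <= t=292? ✗; end t=313 > t=330? ✗ → no.
Result: none.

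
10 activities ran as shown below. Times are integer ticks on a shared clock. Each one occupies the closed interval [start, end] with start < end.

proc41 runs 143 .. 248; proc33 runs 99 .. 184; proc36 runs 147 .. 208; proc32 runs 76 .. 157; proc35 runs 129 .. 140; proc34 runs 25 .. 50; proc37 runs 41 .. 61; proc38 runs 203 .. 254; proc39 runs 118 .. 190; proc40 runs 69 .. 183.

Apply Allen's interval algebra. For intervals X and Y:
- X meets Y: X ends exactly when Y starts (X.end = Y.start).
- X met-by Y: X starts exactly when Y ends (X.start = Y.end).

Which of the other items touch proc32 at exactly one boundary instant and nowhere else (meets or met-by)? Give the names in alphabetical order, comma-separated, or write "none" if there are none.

none

Target proc32 = [76, 157].
proc33 [99, 184] → overlapped-by → no.
proc34 [25, 50] → before → no.
proc35 [129, 140] → during → no.
proc36 [147, 208] → overlapped-by → no.
proc37 [41, 61] → before → no.
proc38 [203, 254] → after → no.
proc39 [118, 190] → overlapped-by → no.
proc40 [69, 183] → contains → no.
proc41 [143, 248] → overlapped-by → no.
Result: none.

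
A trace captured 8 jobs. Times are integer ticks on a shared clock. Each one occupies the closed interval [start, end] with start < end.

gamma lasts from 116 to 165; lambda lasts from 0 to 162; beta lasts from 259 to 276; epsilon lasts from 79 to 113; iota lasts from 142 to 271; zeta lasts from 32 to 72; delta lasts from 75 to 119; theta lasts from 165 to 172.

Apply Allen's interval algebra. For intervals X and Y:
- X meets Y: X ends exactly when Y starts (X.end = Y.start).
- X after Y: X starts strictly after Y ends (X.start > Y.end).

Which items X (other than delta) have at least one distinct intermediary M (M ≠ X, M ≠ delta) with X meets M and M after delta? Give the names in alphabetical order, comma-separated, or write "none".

gamma

Target delta = [75, 119].
Intermediaries M with M after delta: beta, iota, theta.
Via beta — items with X meets beta: none.
Via iota — items with X meets iota: none.
Via theta — items with X meets theta: gamma.
Union: gamma.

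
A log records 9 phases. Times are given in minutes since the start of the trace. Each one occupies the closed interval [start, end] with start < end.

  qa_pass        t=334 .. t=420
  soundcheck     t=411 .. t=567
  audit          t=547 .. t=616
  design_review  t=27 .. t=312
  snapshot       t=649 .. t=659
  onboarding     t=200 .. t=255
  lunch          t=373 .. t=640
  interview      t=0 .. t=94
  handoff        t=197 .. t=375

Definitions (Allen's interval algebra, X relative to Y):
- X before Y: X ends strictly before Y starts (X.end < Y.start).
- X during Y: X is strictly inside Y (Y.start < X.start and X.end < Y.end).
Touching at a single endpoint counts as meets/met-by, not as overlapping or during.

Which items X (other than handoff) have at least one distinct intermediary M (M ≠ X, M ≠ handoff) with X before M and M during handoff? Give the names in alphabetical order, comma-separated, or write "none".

Target handoff = [t=197, t=375].
Intermediaries M with M during handoff: onboarding.
Via onboarding — items with X before onboarding: interview.
Union: interview.

interview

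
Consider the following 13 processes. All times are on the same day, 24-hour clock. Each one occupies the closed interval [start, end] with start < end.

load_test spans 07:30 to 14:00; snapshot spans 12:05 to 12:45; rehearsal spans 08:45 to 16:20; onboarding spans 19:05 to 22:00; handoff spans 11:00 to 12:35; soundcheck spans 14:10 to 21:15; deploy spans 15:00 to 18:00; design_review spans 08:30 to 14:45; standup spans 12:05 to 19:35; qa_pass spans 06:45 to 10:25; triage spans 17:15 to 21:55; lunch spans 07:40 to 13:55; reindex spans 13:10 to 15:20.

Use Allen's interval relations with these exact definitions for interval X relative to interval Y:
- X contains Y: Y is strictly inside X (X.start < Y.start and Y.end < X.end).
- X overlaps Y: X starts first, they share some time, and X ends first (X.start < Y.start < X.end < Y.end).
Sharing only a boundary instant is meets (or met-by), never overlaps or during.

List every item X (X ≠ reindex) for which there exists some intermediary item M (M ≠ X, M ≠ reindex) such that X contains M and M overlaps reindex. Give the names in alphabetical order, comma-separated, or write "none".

Target reindex = [13:10, 15:20].
Intermediaries M with M overlaps reindex: design_review, load_test, lunch.
Via design_review — items with X contains design_review: none.
Via load_test — items with X contains load_test: none.
Via lunch — items with X contains lunch: load_test.
Union: load_test.

load_test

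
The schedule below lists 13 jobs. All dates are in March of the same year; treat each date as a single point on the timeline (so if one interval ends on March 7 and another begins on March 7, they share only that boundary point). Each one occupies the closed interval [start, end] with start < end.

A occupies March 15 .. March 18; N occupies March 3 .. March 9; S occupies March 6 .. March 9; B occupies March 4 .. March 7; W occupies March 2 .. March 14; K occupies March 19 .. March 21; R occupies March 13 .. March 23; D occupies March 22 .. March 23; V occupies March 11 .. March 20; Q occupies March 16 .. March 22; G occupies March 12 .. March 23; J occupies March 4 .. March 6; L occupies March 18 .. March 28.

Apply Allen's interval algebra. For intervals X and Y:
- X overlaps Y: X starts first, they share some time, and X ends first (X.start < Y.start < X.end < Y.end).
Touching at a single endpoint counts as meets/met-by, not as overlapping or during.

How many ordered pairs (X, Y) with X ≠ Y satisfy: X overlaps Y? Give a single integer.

13

Checking all 156 ordered pairs for relation 'overlaps'; matching pairs in alphabetical order:
(A, Q): A overlaps Q ✓
(B, S): B overlaps S ✓
(G, L): G overlaps L ✓
(Q, L): Q overlaps L ✓
(R, L): R overlaps L ✓
(V, G): V overlaps G ✓
(V, K): V overlaps K ✓
(V, L): V overlaps L ✓
(V, Q): V overlaps Q ✓
(V, R): V overlaps R ✓
(W, G): W overlaps G ✓
(W, R): W overlaps R ✓
(W, V): W overlaps V ✓
Count: 13.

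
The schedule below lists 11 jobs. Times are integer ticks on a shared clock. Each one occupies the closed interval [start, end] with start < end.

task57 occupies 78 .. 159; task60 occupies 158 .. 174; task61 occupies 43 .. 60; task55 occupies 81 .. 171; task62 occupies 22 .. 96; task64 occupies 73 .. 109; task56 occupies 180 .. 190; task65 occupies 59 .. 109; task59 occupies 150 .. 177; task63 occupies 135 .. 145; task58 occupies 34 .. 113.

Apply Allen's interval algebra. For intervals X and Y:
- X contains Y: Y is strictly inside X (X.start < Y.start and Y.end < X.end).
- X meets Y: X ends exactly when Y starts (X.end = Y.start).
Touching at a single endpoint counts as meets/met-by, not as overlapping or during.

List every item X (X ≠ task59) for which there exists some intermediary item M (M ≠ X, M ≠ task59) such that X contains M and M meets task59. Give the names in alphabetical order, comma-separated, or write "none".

none

Target task59 = [150, 177].
Intermediaries M with M meets task59: none.
Union: none.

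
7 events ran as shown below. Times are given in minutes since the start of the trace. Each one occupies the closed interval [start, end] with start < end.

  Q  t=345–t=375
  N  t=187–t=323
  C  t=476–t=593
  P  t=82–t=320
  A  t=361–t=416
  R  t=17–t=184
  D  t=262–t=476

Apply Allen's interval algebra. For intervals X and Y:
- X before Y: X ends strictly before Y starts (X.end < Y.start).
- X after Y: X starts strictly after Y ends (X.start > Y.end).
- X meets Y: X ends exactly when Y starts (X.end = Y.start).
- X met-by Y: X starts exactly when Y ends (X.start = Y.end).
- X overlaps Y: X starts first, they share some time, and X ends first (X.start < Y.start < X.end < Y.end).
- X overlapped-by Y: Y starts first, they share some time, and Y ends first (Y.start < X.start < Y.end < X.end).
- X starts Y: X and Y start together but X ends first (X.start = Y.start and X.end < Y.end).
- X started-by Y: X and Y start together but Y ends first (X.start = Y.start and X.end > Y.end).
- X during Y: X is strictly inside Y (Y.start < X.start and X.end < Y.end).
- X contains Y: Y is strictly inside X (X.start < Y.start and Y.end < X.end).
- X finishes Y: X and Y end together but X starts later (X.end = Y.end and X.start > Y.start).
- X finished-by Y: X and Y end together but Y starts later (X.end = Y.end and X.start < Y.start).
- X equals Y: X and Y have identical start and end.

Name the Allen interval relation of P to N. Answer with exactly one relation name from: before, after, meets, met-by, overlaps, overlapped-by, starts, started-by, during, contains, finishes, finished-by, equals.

overlaps

P = [t=82, t=320]; N = [t=187, t=323].
Compare endpoints: P.start < N.start, P.start < N.end, P.end > N.start, P.end < N.end.
That pattern is 'overlaps'.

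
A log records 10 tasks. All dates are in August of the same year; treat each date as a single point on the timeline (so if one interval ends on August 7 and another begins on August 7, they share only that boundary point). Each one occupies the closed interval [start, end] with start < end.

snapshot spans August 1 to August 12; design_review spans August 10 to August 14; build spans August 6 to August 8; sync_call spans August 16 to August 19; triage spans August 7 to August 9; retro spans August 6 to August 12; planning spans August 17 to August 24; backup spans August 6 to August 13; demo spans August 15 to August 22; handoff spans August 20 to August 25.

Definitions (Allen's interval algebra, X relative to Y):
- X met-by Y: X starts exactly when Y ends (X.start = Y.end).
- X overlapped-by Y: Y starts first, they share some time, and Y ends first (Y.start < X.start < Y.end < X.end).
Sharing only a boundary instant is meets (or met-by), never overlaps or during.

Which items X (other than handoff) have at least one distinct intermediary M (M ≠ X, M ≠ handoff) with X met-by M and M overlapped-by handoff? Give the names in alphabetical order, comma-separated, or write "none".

none

Target handoff = [August 20, August 25].
Intermediaries M with M overlapped-by handoff: none.
Union: none.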